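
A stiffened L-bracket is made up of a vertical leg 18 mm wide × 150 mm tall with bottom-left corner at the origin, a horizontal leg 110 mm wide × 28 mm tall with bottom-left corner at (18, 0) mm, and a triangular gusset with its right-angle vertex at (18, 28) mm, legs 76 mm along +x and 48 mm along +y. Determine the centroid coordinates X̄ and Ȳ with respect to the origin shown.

X̄ = 43.16 mm, Ȳ = 42.86 mm

vertical leg: A = 18 × 150 = 2700.00, centroid at (9.00, 75.00).
horizontal leg: A = 110 × 28 = 3080.00, centroid at (73.00, 14.00).
gusset: A = ½·76·48 = 1824.00, centroid at (43.33, 44.00).
ΣA = 7604.00 mm²
ΣAX̄ = (2700.00)(9.00) + (3080.00)(73.00) + (1824.00)(43.33) = 328180.00 mm³
ΣAȲ = (2700.00)(75.00) + (3080.00)(14.00) + (1824.00)(44.00) = 325876.00 mm³
X̄ = 328180.00 / 7604.00 = 43.16 mm
Ȳ = 325876.00 / 7604.00 = 42.86 mm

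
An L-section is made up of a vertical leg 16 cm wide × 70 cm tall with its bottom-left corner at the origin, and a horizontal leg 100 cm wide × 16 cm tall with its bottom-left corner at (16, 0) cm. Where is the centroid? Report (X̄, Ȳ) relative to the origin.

X̄ = 42.12 cm, Ȳ = 19.12 cm

vertical leg: A = 16 × 70 = 1120.00, centroid at (8.00, 35.00).
horizontal leg: A = 100 × 16 = 1600.00, centroid at (66.00, 8.00).
ΣA = 2720.00 cm²
ΣAX̄ = (1120.00)(8.00) + (1600.00)(66.00) = 114560.00 cm³
ΣAȲ = (1120.00)(35.00) + (1600.00)(8.00) = 52000.00 cm³
X̄ = 114560.00 / 2720.00 = 42.12 cm
Ȳ = 52000.00 / 2720.00 = 19.12 cm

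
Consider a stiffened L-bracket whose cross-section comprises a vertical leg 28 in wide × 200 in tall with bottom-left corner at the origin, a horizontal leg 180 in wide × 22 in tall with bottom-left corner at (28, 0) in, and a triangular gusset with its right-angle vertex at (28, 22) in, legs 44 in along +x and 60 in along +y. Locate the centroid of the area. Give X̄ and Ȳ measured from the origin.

vertical leg: A = 28 × 200 = 5600.00, centroid at (14.00, 100.00).
horizontal leg: A = 180 × 22 = 3960.00, centroid at (118.00, 11.00).
gusset: A = ½·44·60 = 1320.00, centroid at (42.67, 42.00).
ΣA = 10880.00 in²
ΣAX̄ = (5600.00)(14.00) + (3960.00)(118.00) + (1320.00)(42.67) = 602000.00 in³
ΣAȲ = (5600.00)(100.00) + (3960.00)(11.00) + (1320.00)(42.00) = 659000.00 in³
X̄ = 602000.00 / 10880.00 = 55.33 in
Ȳ = 659000.00 / 10880.00 = 60.57 in

X̄ = 55.33 in, Ȳ = 60.57 in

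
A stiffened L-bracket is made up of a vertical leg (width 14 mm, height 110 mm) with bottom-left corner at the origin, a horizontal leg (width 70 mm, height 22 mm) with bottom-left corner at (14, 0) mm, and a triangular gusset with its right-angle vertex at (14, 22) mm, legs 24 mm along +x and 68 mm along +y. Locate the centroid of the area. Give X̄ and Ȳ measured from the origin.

X̄ = 26.74 mm, Ȳ = 35.44 mm

vertical leg: A = 14 × 110 = 1540.00, centroid at (7.00, 55.00).
horizontal leg: A = 70 × 22 = 1540.00, centroid at (49.00, 11.00).
gusset: A = ½·24·68 = 816.00, centroid at (22.00, 44.67).
ΣA = 3896.00 mm²
ΣAX̄ = (1540.00)(7.00) + (1540.00)(49.00) + (816.00)(22.00) = 104192.00 mm³
ΣAȲ = (1540.00)(55.00) + (1540.00)(11.00) + (816.00)(44.67) = 138088.00 mm³
X̄ = 104192.00 / 3896.00 = 26.74 mm
Ȳ = 138088.00 / 3896.00 = 35.44 mm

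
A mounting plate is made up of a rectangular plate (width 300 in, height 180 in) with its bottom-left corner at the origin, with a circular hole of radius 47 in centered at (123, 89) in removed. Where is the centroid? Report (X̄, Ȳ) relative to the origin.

X̄ = 153.98 in, Ȳ = 90.15 in

plate: A = 300 × 180 = 54000.00, centroid at (150.00, 90.00).
hole: A = −π·47² = -6939.78, centroid at (123.00, 89.00).
ΣA = 47060.22 in², ΣAX̄ = 7246407.28 in³, ΣAȲ = 4242359.74 in³.
X̄ = 7246407.28/47060.22 = 153.98 in; Ȳ = 4242359.74/47060.22 = 90.15 in.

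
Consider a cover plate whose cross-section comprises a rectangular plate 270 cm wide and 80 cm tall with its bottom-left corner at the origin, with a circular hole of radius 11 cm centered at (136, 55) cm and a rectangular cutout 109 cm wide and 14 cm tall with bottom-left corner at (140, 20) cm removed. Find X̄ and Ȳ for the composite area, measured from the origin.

plate: A = 270 × 80 = 21600.00, centroid at (135.00, 40.00).
hole 1: A = −π·11² = -380.13, centroid at (136.00, 55.00).
hole 2: A = −(109 × 14) = -1526.00, centroid at (194.50, 27.00).
ΣA = 19693.87 cm²
ΣAX̄ = (21600.00)(135.00) + (-380.13)(136.00) + (-1526.00)(194.50) = 2567494.95 cm³
ΣAȲ = (21600.00)(40.00) + (-380.13)(55.00) + (-1526.00)(27.00) = 801890.70 cm³
X̄ = 2567494.95 / 19693.87 = 130.37 cm
Ȳ = 801890.70 / 19693.87 = 40.72 cm

X̄ = 130.37 cm, Ȳ = 40.72 cm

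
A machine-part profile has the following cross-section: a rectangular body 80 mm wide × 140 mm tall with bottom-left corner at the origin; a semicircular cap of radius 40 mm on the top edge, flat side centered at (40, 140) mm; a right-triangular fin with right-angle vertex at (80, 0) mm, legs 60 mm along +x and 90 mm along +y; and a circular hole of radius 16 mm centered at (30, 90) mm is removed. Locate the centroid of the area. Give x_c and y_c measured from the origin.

Part | A | x̄ᵢ | ȳᵢ | A·x̄ᵢ | A·ȳᵢ
rectangular body | 11200.00 | 40.00 | 70.00 | 448000.00 | 784000.00
semicircular top | 2513.27 | 40.00 | 156.98 | 100530.96 | 394525.04
triangular fin | 2700.00 | 100.00 | 30.00 | 270000.00 | 81000.00
hole | -804.25 | 30.00 | 90.00 | -24127.43 | -72382.29
Σ | 15609.03 |  |  | 794403.53 | 1187142.75
x_c = 794403.53 / 15609.03 = 50.89 mm
y_c = 1187142.75 / 15609.03 = 76.05 mm

x_c = 50.89 mm, y_c = 76.05 mm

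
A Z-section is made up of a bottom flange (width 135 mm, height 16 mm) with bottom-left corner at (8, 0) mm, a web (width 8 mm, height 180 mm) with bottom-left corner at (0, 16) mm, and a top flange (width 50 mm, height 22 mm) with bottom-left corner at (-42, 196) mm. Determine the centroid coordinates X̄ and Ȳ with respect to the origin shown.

Part | A | x̄ᵢ | ȳᵢ | A·x̄ᵢ | A·ȳᵢ
bottom flange | 2160.00 | 75.50 | 8.00 | 163080.00 | 17280.00
web | 1440.00 | 4.00 | 106.00 | 5760.00 | 152640.00
top flange | 1100.00 | -17.00 | 207.00 | -18700.00 | 227700.00
Σ | 4700.00 |  |  | 150140.00 | 397620.00
X̄ = 150140.00 / 4700.00 = 31.94 mm
Ȳ = 397620.00 / 4700.00 = 84.60 mm

X̄ = 31.94 mm, Ȳ = 84.60 mm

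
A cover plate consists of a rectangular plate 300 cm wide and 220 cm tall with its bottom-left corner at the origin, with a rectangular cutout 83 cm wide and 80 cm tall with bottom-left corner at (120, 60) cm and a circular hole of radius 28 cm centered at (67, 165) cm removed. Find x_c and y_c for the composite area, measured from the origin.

x_c = 152.25 cm, y_c = 108.79 cm

Part | A | x̄ᵢ | ȳᵢ | A·x̄ᵢ | A·ȳᵢ
plate | 66000.00 | 150.00 | 110.00 | 9900000.00 | 7260000.00
hole 1 | -6640.00 | 161.50 | 100.00 | -1072360.00 | -664000.00
hole 2 | -2463.01 | 67.00 | 165.00 | -165021.58 | -406396.43
Σ | 56896.99 |  |  | 8662618.42 | 6189603.57
x_c = 8662618.42 / 56896.99 = 152.25 cm
y_c = 6189603.57 / 56896.99 = 108.79 cm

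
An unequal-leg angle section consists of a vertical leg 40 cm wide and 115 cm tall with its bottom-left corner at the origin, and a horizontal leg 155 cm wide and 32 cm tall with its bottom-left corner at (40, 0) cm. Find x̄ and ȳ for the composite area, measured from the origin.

x̄ = 70.59 cm, ȳ = 35.97 cm

Part | A | x̄ᵢ | ȳᵢ | A·x̄ᵢ | A·ȳᵢ
vertical leg | 4600.00 | 20.00 | 57.50 | 92000.00 | 264500.00
horizontal leg | 4960.00 | 117.50 | 16.00 | 582800.00 | 79360.00
Σ | 9560.00 |  |  | 674800.00 | 343860.00
x̄ = 674800.00 / 9560.00 = 70.59 cm
ȳ = 343860.00 / 9560.00 = 35.97 cm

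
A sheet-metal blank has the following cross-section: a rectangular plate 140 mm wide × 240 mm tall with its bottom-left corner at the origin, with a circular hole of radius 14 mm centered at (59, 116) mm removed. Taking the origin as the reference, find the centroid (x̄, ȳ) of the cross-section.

x̄ = 70.21 mm, ȳ = 120.07 mm

Part | A | x̄ᵢ | ȳᵢ | A·x̄ᵢ | A·ȳᵢ
plate | 33600.00 | 70.00 | 120.00 | 2352000.00 | 4032000.00
hole | -615.75 | 59.00 | 116.00 | -36329.38 | -71427.25
Σ | 32984.25 |  |  | 2315670.62 | 3960572.75
x̄ = 2315670.62 / 32984.25 = 70.21 mm
ȳ = 3960572.75 / 32984.25 = 120.07 mm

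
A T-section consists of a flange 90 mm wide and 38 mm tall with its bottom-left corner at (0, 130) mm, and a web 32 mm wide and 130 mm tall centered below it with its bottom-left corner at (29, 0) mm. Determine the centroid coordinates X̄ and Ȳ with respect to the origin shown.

X̄ = 45.00 mm, Ȳ = 102.90 mm

web: A = 32 × 130 = 4160.00, centroid at (45.00, 65.00).
flange: A = 90 × 38 = 3420.00, centroid at (45.00, 149.00).
ΣA = 7580.00 mm²
ΣAX̄ = (4160.00)(45.00) + (3420.00)(45.00) = 341100.00 mm³
ΣAȲ = (4160.00)(65.00) + (3420.00)(149.00) = 779980.00 mm³
X̄ = 341100.00 / 7580.00 = 45.00 mm
Ȳ = 779980.00 / 7580.00 = 102.90 mm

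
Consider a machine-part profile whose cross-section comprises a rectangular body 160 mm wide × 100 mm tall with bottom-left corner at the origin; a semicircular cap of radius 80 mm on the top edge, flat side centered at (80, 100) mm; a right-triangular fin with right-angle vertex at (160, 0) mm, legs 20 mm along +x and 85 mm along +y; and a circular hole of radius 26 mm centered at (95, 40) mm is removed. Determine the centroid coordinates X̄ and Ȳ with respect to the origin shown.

X̄ = 81.69 mm, Ȳ = 84.17 mm

rectangular body: A = 160 × 100 = 16000.00, centroid at (80.00, 50.00).
semicircular top: A = ½π·80² = 10053.10, centroid at (80.00, 133.95).
triangular fin: A = ½·20·85 = 850.00, centroid at (166.67, 28.33).
hole: A = −π·26² = -2123.72, centroid at (95.00, 40.00).
ΣA = 24779.38 mm²
ΣAX̄ = (16000.00)(80.00) + (10053.10)(80.00) + (850.00)(166.67) + (-2123.72)(95.00) = 2024161.31 mm³
ΣAȲ = (16000.00)(50.00) + (10053.10)(133.95) + (850.00)(28.33) + (-2123.72)(40.00) = 2085777.65 mm³
X̄ = 2024161.31 / 24779.38 = 81.69 mm
Ȳ = 2085777.65 / 24779.38 = 84.17 mm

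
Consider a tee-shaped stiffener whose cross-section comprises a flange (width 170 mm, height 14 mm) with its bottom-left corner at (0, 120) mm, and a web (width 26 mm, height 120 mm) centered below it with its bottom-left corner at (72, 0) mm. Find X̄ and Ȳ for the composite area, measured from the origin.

web: A = 26 × 120 = 3120.00, centroid at (85.00, 60.00).
flange: A = 170 × 14 = 2380.00, centroid at (85.00, 127.00).
ΣA = 5500.00 mm², ΣAX̄ = 467500.00 mm³, ΣAȲ = 489460.00 mm³.
X̄ = 467500.00/5500.00 = 85.00 mm; Ȳ = 489460.00/5500.00 = 88.99 mm.

X̄ = 85.00 mm, Ȳ = 88.99 mm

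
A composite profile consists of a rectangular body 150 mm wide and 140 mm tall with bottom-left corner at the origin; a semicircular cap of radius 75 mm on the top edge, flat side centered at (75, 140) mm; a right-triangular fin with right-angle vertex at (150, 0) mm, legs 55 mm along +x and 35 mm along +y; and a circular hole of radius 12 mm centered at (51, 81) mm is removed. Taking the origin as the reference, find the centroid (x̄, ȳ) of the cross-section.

rectangular body: A = 150 × 140 = 21000.00, centroid at (75.00, 70.00).
semicircular top: A = ½π·75² = 8835.73, centroid at (75.00, 171.83).
triangular fin: A = ½·55·35 = 962.50, centroid at (168.33, 11.67).
hole: A = −π·12² = -452.39, centroid at (51.00, 81.00).
ΣA = 30345.84 mm²
ΣAx̄ = (21000.00)(75.00) + (8835.73)(75.00) + (962.50)(168.33) + (-452.39)(51.00) = 2376628.68 mm³
ΣAȳ = (21000.00)(70.00) + (8835.73)(171.83) + (962.50)(11.67) + (-452.39)(81.00) = 2962837.74 mm³
x̄ = 2376628.68 / 30345.84 = 78.32 mm
ȳ = 2962837.74 / 30345.84 = 97.64 mm

x̄ = 78.32 mm, ȳ = 97.64 mm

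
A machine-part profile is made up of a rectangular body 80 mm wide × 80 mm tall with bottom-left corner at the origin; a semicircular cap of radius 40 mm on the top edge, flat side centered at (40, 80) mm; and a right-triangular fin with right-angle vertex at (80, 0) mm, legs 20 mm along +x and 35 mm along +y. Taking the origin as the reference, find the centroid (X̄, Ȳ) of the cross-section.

rectangular body: A = 80 × 80 = 6400.00, centroid at (40.00, 40.00).
semicircular top: A = ½π·40² = 2513.27, centroid at (40.00, 96.98).
triangular fin: A = ½·20·35 = 350.00, centroid at (86.67, 11.67).
ΣA = 9263.27 mm², ΣAX̄ = 386864.30 mm³, ΣAȲ = 503811.93 mm³.
X̄ = 386864.30/9263.27 = 41.76 mm; Ȳ = 503811.93/9263.27 = 54.39 mm.

X̄ = 41.76 mm, Ȳ = 54.39 mm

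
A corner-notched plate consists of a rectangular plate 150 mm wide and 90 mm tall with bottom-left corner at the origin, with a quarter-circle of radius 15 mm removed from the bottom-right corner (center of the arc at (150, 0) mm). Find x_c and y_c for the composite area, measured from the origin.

Part | A | x̄ᵢ | ȳᵢ | A·x̄ᵢ | A·ȳᵢ
plate | 13500.00 | 75.00 | 45.00 | 1012500.00 | 607500.00
removed quarter-circle | -176.71 | 143.63 | 6.37 | -25382.19 | -1125.00
Σ | 13323.29 |  |  | 987117.81 | 606375.00
x_c = 987117.81 / 13323.29 = 74.09 mm
y_c = 606375.00 / 13323.29 = 45.51 mm

x_c = 74.09 mm, y_c = 45.51 mm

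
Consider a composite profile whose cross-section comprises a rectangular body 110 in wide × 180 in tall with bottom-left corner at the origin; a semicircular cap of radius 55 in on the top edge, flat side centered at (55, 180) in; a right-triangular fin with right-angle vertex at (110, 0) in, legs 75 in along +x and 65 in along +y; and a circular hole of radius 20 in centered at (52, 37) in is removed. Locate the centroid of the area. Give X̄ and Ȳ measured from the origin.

rectangular body: A = 110 × 180 = 19800.00, centroid at (55.00, 90.00).
semicircular top: A = ½π·55² = 4751.66, centroid at (55.00, 203.34).
triangular fin: A = ½·75·65 = 2437.50, centroid at (135.00, 21.67).
hole: A = −π·20² = -1256.64, centroid at (52.00, 37.00).
ΣA = 25732.52 in², ΣAX̄ = 1614058.61 in³, ΣAȲ = 2754532.20 in³.
X̄ = 1614058.61/25732.52 = 62.72 in; Ȳ = 2754532.20/25732.52 = 107.04 in.

X̄ = 62.72 in, Ȳ = 107.04 in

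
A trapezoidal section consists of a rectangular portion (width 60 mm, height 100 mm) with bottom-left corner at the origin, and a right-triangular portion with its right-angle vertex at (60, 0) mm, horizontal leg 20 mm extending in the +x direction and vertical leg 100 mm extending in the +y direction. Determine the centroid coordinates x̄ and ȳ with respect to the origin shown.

Part | A | x̄ᵢ | ȳᵢ | A·x̄ᵢ | A·ȳᵢ
rectangular portion | 6000.00 | 30.00 | 50.00 | 180000.00 | 300000.00
triangular portion | 1000.00 | 66.67 | 33.33 | 66666.67 | 33333.33
Σ | 7000.00 |  |  | 246666.67 | 333333.33
x̄ = 246666.67 / 7000.00 = 35.24 mm
ȳ = 333333.33 / 7000.00 = 47.62 mm

x̄ = 35.24 mm, ȳ = 47.62 mm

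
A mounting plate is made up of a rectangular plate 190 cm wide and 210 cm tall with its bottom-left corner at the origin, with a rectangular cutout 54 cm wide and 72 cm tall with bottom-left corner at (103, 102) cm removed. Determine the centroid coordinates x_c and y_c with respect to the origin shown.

plate: A = 190 × 210 = 39900.00, centroid at (95.00, 105.00).
hole: A = −(54 × 72) = -3888.00, centroid at (130.00, 138.00).
ΣA = 36012.00 cm²
ΣAx_c = (39900.00)(95.00) + (-3888.00)(130.00) = 3285060.00 cm³
ΣAy_c = (39900.00)(105.00) + (-3888.00)(138.00) = 3652956.00 cm³
x_c = 3285060.00 / 36012.00 = 91.22 cm
y_c = 3652956.00 / 36012.00 = 101.44 cm

x_c = 91.22 cm, y_c = 101.44 cm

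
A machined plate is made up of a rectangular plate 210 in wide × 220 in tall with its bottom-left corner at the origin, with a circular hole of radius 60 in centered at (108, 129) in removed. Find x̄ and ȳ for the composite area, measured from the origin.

x̄ = 104.03 in, ȳ = 103.84 in

plate: A = 210 × 220 = 46200.00, centroid at (105.00, 110.00).
hole: A = −π·60² = -11309.73, centroid at (108.00, 129.00).
ΣA = 34890.27 in², ΣAx̄ = 3629548.78 in³, ΣAȳ = 3623044.37 in³.
x̄ = 3629548.78/34890.27 = 104.03 in; ȳ = 3623044.37/34890.27 = 103.84 in.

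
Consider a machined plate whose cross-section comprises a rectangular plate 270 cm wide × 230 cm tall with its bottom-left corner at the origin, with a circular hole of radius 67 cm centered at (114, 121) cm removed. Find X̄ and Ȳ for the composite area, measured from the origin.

Part | A | x̄ᵢ | ȳᵢ | A·x̄ᵢ | A·ȳᵢ
plate | 62100.00 | 135.00 | 115.00 | 8383500.00 | 7141500.00
hole | -14102.61 | 114.00 | 121.00 | -1607697.47 | -1706415.74
Σ | 47997.39 |  |  | 6775802.53 | 5435084.26
X̄ = 6775802.53 / 47997.39 = 141.17 cm
Ȳ = 5435084.26 / 47997.39 = 113.24 cm

X̄ = 141.17 cm, Ȳ = 113.24 cm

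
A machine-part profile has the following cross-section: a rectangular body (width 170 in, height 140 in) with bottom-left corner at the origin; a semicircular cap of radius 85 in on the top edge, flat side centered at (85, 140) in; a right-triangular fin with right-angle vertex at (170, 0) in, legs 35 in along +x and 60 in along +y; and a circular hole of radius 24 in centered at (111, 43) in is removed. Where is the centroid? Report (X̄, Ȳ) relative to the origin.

X̄ = 86.58 in, Ȳ = 104.90 in

Part | A | x̄ᵢ | ȳᵢ | A·x̄ᵢ | A·ȳᵢ
rectangular body | 23800.00 | 85.00 | 70.00 | 2023000.00 | 1666000.00
semicircular top | 11349.00 | 85.00 | 176.08 | 964665.29 | 1998277.15
triangular fin | 1050.00 | 181.67 | 20.00 | 190750.00 | 21000.00
hole | -1809.56 | 111.00 | 43.00 | -200860.87 | -77810.97
Σ | 34389.45 |  |  | 2977554.43 | 3607466.18
X̄ = 2977554.43 / 34389.45 = 86.58 in
Ȳ = 3607466.18 / 34389.45 = 104.90 in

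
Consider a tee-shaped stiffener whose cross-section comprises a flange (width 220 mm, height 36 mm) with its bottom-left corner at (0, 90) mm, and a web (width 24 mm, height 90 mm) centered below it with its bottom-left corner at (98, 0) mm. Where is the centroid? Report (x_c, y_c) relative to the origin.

web: A = 24 × 90 = 2160.00, centroid at (110.00, 45.00).
flange: A = 220 × 36 = 7920.00, centroid at (110.00, 108.00).
ΣA = 10080.00 mm², ΣAx_c = 1108800.00 mm³, ΣAy_c = 952560.00 mm³.
x_c = 1108800.00/10080.00 = 110.00 mm; y_c = 952560.00/10080.00 = 94.50 mm.

x_c = 110.00 mm, y_c = 94.50 mm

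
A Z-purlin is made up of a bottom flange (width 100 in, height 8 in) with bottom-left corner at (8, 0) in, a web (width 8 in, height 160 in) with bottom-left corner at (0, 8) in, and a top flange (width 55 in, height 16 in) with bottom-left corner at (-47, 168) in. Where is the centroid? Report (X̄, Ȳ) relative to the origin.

X̄ = 11.61 in, Ȳ = 91.46 in

bottom flange: A = 100 × 8 = 800.00, centroid at (58.00, 4.00).
web: A = 8 × 160 = 1280.00, centroid at (4.00, 88.00).
top flange: A = 55 × 16 = 880.00, centroid at (-19.50, 176.00).
ΣA = 2960.00 in²
ΣAX̄ = (800.00)(58.00) + (1280.00)(4.00) + (880.00)(-19.50) = 34360.00 in³
ΣAȲ = (800.00)(4.00) + (1280.00)(88.00) + (880.00)(176.00) = 270720.00 in³
X̄ = 34360.00 / 2960.00 = 11.61 in
Ȳ = 270720.00 / 2960.00 = 91.46 in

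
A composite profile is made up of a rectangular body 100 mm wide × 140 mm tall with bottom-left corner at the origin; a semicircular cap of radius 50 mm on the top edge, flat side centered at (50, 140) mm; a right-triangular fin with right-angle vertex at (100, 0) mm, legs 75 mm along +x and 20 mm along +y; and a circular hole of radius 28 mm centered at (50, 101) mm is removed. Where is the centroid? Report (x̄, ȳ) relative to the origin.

x̄ = 53.47 mm, ȳ = 84.45 mm

rectangular body: A = 100 × 140 = 14000.00, centroid at (50.00, 70.00).
semicircular top: A = ½π·50² = 3926.99, centroid at (50.00, 161.22).
triangular fin: A = ½·75·20 = 750.00, centroid at (125.00, 6.67).
hole: A = −π·28² = -2463.01, centroid at (50.00, 101.00).
ΣA = 16213.98 mm²
ΣAx̄ = (14000.00)(50.00) + (3926.99)(50.00) + (750.00)(125.00) + (-2463.01)(50.00) = 866949.11 mm³
ΣAȳ = (14000.00)(70.00) + (3926.99)(161.22) + (750.00)(6.67) + (-2463.01)(101.00) = 1369348.18 mm³
x̄ = 866949.11 / 16213.98 = 53.47 mm
ȳ = 1369348.18 / 16213.98 = 84.45 mm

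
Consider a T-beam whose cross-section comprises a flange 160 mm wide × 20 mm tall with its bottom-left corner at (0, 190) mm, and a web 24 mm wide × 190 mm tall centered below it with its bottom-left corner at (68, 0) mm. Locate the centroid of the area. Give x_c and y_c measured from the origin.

x_c = 80.00 mm, y_c = 138.30 mm

web: A = 24 × 190 = 4560.00, centroid at (80.00, 95.00).
flange: A = 160 × 20 = 3200.00, centroid at (80.00, 200.00).
ΣA = 7760.00 mm²
ΣAx_c = (4560.00)(80.00) + (3200.00)(80.00) = 620800.00 mm³
ΣAy_c = (4560.00)(95.00) + (3200.00)(200.00) = 1073200.00 mm³
x_c = 620800.00 / 7760.00 = 80.00 mm
y_c = 1073200.00 / 7760.00 = 138.30 mm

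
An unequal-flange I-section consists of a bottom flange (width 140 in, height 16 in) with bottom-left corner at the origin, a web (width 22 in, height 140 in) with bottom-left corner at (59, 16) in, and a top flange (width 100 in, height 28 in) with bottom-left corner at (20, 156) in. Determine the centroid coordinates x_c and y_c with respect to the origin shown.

x_c = 70.00 in, y_c = 93.45 in

Part | A | x̄ᵢ | ȳᵢ | A·x̄ᵢ | A·ȳᵢ
bottom flange | 2240.00 | 70.00 | 8.00 | 156800.00 | 17920.00
web | 3080.00 | 70.00 | 86.00 | 215600.00 | 264880.00
top flange | 2800.00 | 70.00 | 170.00 | 196000.00 | 476000.00
Σ | 8120.00 |  |  | 568400.00 | 758800.00
x_c = 568400.00 / 8120.00 = 70.00 in
y_c = 758800.00 / 8120.00 = 93.45 in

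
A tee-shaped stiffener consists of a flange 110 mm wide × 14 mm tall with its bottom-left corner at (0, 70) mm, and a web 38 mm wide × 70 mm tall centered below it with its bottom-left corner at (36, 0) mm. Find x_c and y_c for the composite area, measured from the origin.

x_c = 55.00 mm, y_c = 50.40 mm

web: A = 38 × 70 = 2660.00, centroid at (55.00, 35.00).
flange: A = 110 × 14 = 1540.00, centroid at (55.00, 77.00).
ΣA = 4200.00 mm², ΣAx_c = 231000.00 mm³, ΣAy_c = 211680.00 mm³.
x_c = 231000.00/4200.00 = 55.00 mm; y_c = 211680.00/4200.00 = 50.40 mm.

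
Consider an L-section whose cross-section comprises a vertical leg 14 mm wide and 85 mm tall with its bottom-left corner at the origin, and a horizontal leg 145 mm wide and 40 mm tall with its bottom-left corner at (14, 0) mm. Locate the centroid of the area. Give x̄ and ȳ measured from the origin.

vertical leg: A = 14 × 85 = 1190.00, centroid at (7.00, 42.50).
horizontal leg: A = 145 × 40 = 5800.00, centroid at (86.50, 20.00).
ΣA = 6990.00 mm²
ΣAx̄ = (1190.00)(7.00) + (5800.00)(86.50) = 510030.00 mm³
ΣAȳ = (1190.00)(42.50) + (5800.00)(20.00) = 166575.00 mm³
x̄ = 510030.00 / 6990.00 = 72.97 mm
ȳ = 166575.00 / 6990.00 = 23.83 mm

x̄ = 72.97 mm, ȳ = 23.83 mm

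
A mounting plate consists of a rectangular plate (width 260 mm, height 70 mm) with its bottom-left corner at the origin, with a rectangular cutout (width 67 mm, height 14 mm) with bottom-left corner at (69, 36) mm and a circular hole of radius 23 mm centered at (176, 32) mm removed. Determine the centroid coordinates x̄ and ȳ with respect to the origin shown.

Part | A | x̄ᵢ | ȳᵢ | A·x̄ᵢ | A·ȳᵢ
plate | 18200.00 | 130.00 | 35.00 | 2366000.00 | 637000.00
hole 1 | -938.00 | 102.50 | 43.00 | -96145.00 | -40334.00
hole 2 | -1661.90 | 176.00 | 32.00 | -292494.84 | -53180.88
Σ | 15600.10 |  |  | 1977360.16 | 543485.12
x̄ = 1977360.16 / 15600.10 = 126.75 mm
ȳ = 543485.12 / 15600.10 = 34.84 mm

x̄ = 126.75 mm, ȳ = 34.84 mm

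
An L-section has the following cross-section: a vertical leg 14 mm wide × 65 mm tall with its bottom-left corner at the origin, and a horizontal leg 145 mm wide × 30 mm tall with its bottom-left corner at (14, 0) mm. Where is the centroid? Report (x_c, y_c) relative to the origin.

x_c = 72.75 mm, y_c = 18.03 mm

Part | A | x̄ᵢ | ȳᵢ | A·x̄ᵢ | A·ȳᵢ
vertical leg | 910.00 | 7.00 | 32.50 | 6370.00 | 29575.00
horizontal leg | 4350.00 | 86.50 | 15.00 | 376275.00 | 65250.00
Σ | 5260.00 |  |  | 382645.00 | 94825.00
x_c = 382645.00 / 5260.00 = 72.75 mm
y_c = 94825.00 / 5260.00 = 18.03 mm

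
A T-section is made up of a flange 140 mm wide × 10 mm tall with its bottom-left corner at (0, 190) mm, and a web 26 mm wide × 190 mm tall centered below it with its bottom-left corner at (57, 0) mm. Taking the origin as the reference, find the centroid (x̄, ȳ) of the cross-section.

x̄ = 70.00 mm, ȳ = 117.08 mm

web: A = 26 × 190 = 4940.00, centroid at (70.00, 95.00).
flange: A = 140 × 10 = 1400.00, centroid at (70.00, 195.00).
ΣA = 6340.00 mm²
ΣAx̄ = (4940.00)(70.00) + (1400.00)(70.00) = 443800.00 mm³
ΣAȳ = (4940.00)(95.00) + (1400.00)(195.00) = 742300.00 mm³
x̄ = 443800.00 / 6340.00 = 70.00 mm
ȳ = 742300.00 / 6340.00 = 117.08 mm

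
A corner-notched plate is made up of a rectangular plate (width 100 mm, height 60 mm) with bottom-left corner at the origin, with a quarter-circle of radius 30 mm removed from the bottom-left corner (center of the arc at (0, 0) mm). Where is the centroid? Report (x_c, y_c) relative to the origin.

Part | A | x̄ᵢ | ȳᵢ | A·x̄ᵢ | A·ȳᵢ
plate | 6000.00 | 50.00 | 30.00 | 300000.00 | 180000.00
removed quarter-circle | -706.86 | 12.73 | 12.73 | -9000.00 | -9000.00
Σ | 5293.14 |  |  | 291000.00 | 171000.00
x_c = 291000.00 / 5293.14 = 54.98 mm
y_c = 171000.00 / 5293.14 = 32.31 mm

x_c = 54.98 mm, y_c = 32.31 mm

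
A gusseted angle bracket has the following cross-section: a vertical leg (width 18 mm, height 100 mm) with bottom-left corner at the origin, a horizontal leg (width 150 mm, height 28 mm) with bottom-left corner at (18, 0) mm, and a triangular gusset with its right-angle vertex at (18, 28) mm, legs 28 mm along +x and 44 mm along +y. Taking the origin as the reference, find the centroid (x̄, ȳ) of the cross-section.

x̄ = 64.03 mm, ȳ = 26.46 mm

Part | A | x̄ᵢ | ȳᵢ | A·x̄ᵢ | A·ȳᵢ
vertical leg | 1800.00 | 9.00 | 50.00 | 16200.00 | 90000.00
horizontal leg | 4200.00 | 93.00 | 14.00 | 390600.00 | 58800.00
gusset | 616.00 | 27.33 | 42.67 | 16837.33 | 26282.67
Σ | 6616.00 |  |  | 423637.33 | 175082.67
x̄ = 423637.33 / 6616.00 = 64.03 mm
ȳ = 175082.67 / 6616.00 = 26.46 mm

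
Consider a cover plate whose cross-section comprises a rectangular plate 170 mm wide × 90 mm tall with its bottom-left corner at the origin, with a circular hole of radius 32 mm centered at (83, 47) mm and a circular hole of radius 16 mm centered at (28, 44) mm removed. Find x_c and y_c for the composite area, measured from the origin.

plate: A = 170 × 90 = 15300.00, centroid at (85.00, 45.00).
hole 1: A = −π·32² = -3216.99, centroid at (83.00, 47.00).
hole 2: A = −π·16² = -804.25, centroid at (28.00, 44.00).
ΣA = 11278.76 mm², ΣAx_c = 1010970.82 mm³, ΣAy_c = 501914.53 mm³.
x_c = 1010970.82/11278.76 = 89.63 mm; y_c = 501914.53/11278.76 = 44.50 mm.

x_c = 89.63 mm, y_c = 44.50 mm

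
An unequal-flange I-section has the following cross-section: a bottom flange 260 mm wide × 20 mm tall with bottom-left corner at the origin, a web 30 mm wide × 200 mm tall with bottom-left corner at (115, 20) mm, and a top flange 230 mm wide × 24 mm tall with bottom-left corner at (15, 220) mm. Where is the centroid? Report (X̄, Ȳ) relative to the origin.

X̄ = 130.00 mm, Ȳ = 122.77 mm

Part | A | x̄ᵢ | ȳᵢ | A·x̄ᵢ | A·ȳᵢ
bottom flange | 5200.00 | 130.00 | 10.00 | 676000.00 | 52000.00
web | 6000.00 | 130.00 | 120.00 | 780000.00 | 720000.00
top flange | 5520.00 | 130.00 | 232.00 | 717600.00 | 1280640.00
Σ | 16720.00 |  |  | 2173600.00 | 2052640.00
X̄ = 2173600.00 / 16720.00 = 130.00 mm
Ȳ = 2052640.00 / 16720.00 = 122.77 mm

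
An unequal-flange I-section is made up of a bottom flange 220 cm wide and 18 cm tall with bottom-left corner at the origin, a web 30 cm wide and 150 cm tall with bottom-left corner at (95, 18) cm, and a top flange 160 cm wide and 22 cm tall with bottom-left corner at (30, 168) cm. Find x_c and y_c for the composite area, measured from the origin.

bottom flange: A = 220 × 18 = 3960.00, centroid at (110.00, 9.00).
web: A = 30 × 150 = 4500.00, centroid at (110.00, 93.00).
top flange: A = 160 × 22 = 3520.00, centroid at (110.00, 179.00).
ΣA = 11980.00 cm²
ΣAx_c = (3960.00)(110.00) + (4500.00)(110.00) + (3520.00)(110.00) = 1317800.00 cm³
ΣAy_c = (3960.00)(9.00) + (4500.00)(93.00) + (3520.00)(179.00) = 1084220.00 cm³
x_c = 1317800.00 / 11980.00 = 110.00 cm
y_c = 1084220.00 / 11980.00 = 90.50 cm

x_c = 110.00 cm, y_c = 90.50 cm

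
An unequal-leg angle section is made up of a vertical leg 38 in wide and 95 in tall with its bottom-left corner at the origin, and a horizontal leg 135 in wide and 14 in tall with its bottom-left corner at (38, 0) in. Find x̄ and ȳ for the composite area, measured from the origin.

vertical leg: A = 38 × 95 = 3610.00, centroid at (19.00, 47.50).
horizontal leg: A = 135 × 14 = 1890.00, centroid at (105.50, 7.00).
ΣA = 5500.00 in²
ΣAx̄ = (3610.00)(19.00) + (1890.00)(105.50) = 267985.00 in³
ΣAȳ = (3610.00)(47.50) + (1890.00)(7.00) = 184705.00 in³
x̄ = 267985.00 / 5500.00 = 48.72 in
ȳ = 184705.00 / 5500.00 = 33.58 in

x̄ = 48.72 in, ȳ = 33.58 in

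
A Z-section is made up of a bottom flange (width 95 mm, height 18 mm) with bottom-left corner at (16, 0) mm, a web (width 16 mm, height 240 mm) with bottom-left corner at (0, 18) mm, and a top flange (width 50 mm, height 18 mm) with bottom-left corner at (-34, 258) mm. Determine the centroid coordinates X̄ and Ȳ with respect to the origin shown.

Part | A | x̄ᵢ | ȳᵢ | A·x̄ᵢ | A·ȳᵢ
bottom flange | 1710.00 | 63.50 | 9.00 | 108585.00 | 15390.00
web | 3840.00 | 8.00 | 138.00 | 30720.00 | 529920.00
top flange | 900.00 | -9.00 | 267.00 | -8100.00 | 240300.00
Σ | 6450.00 |  |  | 131205.00 | 785610.00
X̄ = 131205.00 / 6450.00 = 20.34 mm
Ȳ = 785610.00 / 6450.00 = 121.80 mm

X̄ = 20.34 mm, Ȳ = 121.80 mm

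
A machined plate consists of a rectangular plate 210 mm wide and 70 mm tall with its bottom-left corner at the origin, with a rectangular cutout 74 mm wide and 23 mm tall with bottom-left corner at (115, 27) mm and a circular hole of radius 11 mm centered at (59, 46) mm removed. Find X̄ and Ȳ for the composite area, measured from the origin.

Part | A | x̄ᵢ | ȳᵢ | A·x̄ᵢ | A·ȳᵢ
plate | 14700.00 | 105.00 | 35.00 | 1543500.00 | 514500.00
hole 1 | -1702.00 | 152.00 | 38.50 | -258704.00 | -65527.00
hole 2 | -380.13 | 59.00 | 46.00 | -22427.83 | -17486.10
Σ | 12617.87 |  |  | 1262368.17 | 431486.90
X̄ = 1262368.17 / 12617.87 = 100.05 mm
Ȳ = 431486.90 / 12617.87 = 34.20 mm

X̄ = 100.05 mm, Ȳ = 34.20 mm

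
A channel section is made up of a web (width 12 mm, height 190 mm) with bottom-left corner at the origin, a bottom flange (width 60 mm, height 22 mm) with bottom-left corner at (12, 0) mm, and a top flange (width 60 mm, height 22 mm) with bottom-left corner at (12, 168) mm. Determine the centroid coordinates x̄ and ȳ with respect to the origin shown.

web: A = 12 × 190 = 2280.00, centroid at (6.00, 95.00).
bottom flange: A = 60 × 22 = 1320.00, centroid at (42.00, 11.00).
top flange: A = 60 × 22 = 1320.00, centroid at (42.00, 179.00).
ΣA = 4920.00 mm²
ΣAx̄ = (2280.00)(6.00) + (1320.00)(42.00) + (1320.00)(42.00) = 124560.00 mm³
ΣAȳ = (2280.00)(95.00) + (1320.00)(11.00) + (1320.00)(179.00) = 467400.00 mm³
x̄ = 124560.00 / 4920.00 = 25.32 mm
ȳ = 467400.00 / 4920.00 = 95.00 mm

x̄ = 25.32 mm, ȳ = 95.00 mm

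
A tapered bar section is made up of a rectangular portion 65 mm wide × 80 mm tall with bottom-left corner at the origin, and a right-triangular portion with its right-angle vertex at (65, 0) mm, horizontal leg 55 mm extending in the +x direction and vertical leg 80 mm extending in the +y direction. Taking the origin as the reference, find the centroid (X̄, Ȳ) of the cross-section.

rectangular portion: A = 65 × 80 = 5200.00, centroid at (32.50, 40.00).
triangular portion: A = ½·55·80 = 2200.00, centroid at (83.33, 26.67).
ΣA = 7400.00 mm², ΣAX̄ = 352333.33 mm³, ΣAȲ = 266666.67 mm³.
X̄ = 352333.33/7400.00 = 47.61 mm; Ȳ = 266666.67/7400.00 = 36.04 mm.

X̄ = 47.61 mm, Ȳ = 36.04 mm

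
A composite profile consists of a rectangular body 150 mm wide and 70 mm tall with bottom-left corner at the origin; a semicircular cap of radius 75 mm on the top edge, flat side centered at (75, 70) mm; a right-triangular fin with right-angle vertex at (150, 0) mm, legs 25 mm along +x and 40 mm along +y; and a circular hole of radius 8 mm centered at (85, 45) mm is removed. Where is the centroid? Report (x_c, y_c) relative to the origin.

Part | A | x̄ᵢ | ȳᵢ | A·x̄ᵢ | A·ȳᵢ
rectangular body | 10500.00 | 75.00 | 35.00 | 787500.00 | 367500.00
semicircular top | 8835.73 | 75.00 | 101.83 | 662679.70 | 899751.05
triangular fin | 500.00 | 158.33 | 13.33 | 79166.67 | 6666.67
hole | -201.06 | 85.00 | 45.00 | -17090.26 | -9047.79
Σ | 19634.67 |  |  | 1512256.10 | 1264869.93
x_c = 1512256.10 / 19634.67 = 77.02 mm
y_c = 1264869.93 / 19634.67 = 64.42 mm

x_c = 77.02 mm, y_c = 64.42 mm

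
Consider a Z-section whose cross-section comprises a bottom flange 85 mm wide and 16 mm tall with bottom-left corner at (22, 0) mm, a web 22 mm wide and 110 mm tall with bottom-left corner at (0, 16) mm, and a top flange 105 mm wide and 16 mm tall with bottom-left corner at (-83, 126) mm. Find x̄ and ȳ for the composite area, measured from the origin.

Part | A | x̄ᵢ | ȳᵢ | A·x̄ᵢ | A·ȳᵢ
bottom flange | 1360.00 | 64.50 | 8.00 | 87720.00 | 10880.00
web | 2420.00 | 11.00 | 71.00 | 26620.00 | 171820.00
top flange | 1680.00 | -30.50 | 134.00 | -51240.00 | 225120.00
Σ | 5460.00 |  |  | 63100.00 | 407820.00
x̄ = 63100.00 / 5460.00 = 11.56 mm
ȳ = 407820.00 / 5460.00 = 74.69 mm

x̄ = 11.56 mm, ȳ = 74.69 mm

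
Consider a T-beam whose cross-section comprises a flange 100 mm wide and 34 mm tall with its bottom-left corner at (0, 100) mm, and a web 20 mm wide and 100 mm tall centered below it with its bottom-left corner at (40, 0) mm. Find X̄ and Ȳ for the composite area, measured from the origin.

X̄ = 50.00 mm, Ȳ = 92.19 mm

web: A = 20 × 100 = 2000.00, centroid at (50.00, 50.00).
flange: A = 100 × 34 = 3400.00, centroid at (50.00, 117.00).
ΣA = 5400.00 mm², ΣAX̄ = 270000.00 mm³, ΣAȲ = 497800.00 mm³.
X̄ = 270000.00/5400.00 = 50.00 mm; Ȳ = 497800.00/5400.00 = 92.19 mm.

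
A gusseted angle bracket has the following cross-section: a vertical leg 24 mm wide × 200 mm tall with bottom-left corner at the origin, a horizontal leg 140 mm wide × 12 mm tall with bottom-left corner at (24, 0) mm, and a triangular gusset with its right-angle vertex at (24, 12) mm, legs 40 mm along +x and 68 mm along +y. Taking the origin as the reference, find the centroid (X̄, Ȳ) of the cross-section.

vertical leg: A = 24 × 200 = 4800.00, centroid at (12.00, 100.00).
horizontal leg: A = 140 × 12 = 1680.00, centroid at (94.00, 6.00).
gusset: A = ½·40·68 = 1360.00, centroid at (37.33, 34.67).
ΣA = 7840.00 mm², ΣAX̄ = 266293.33 mm³, ΣAȲ = 537226.67 mm³.
X̄ = 266293.33/7840.00 = 33.97 mm; Ȳ = 537226.67/7840.00 = 68.52 mm.

X̄ = 33.97 mm, Ȳ = 68.52 mm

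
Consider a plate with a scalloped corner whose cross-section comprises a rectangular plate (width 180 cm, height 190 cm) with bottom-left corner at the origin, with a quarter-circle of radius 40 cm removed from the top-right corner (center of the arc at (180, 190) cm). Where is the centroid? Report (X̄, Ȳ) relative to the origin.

Part | A | x̄ᵢ | ȳᵢ | A·x̄ᵢ | A·ȳᵢ
plate | 34200.00 | 90.00 | 95.00 | 3078000.00 | 3249000.00
removed quarter-circle | -1256.64 | 163.02 | 173.02 | -204861.34 | -217427.71
Σ | 32943.36 |  |  | 2873138.66 | 3031572.29
X̄ = 2873138.66 / 32943.36 = 87.21 cm
Ȳ = 3031572.29 / 32943.36 = 92.02 cm

X̄ = 87.21 cm, Ȳ = 92.02 cm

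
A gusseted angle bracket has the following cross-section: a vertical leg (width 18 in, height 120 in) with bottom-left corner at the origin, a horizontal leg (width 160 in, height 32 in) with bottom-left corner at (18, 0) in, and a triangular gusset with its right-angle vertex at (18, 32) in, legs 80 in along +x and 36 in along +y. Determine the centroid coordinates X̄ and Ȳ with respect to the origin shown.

X̄ = 67.15 in, Ȳ = 31.52 in

Part | A | x̄ᵢ | ȳᵢ | A·x̄ᵢ | A·ȳᵢ
vertical leg | 2160.00 | 9.00 | 60.00 | 19440.00 | 129600.00
horizontal leg | 5120.00 | 98.00 | 16.00 | 501760.00 | 81920.00
gusset | 1440.00 | 44.67 | 44.00 | 64320.00 | 63360.00
Σ | 8720.00 |  |  | 585520.00 | 274880.00
X̄ = 585520.00 / 8720.00 = 67.15 in
Ȳ = 274880.00 / 8720.00 = 31.52 in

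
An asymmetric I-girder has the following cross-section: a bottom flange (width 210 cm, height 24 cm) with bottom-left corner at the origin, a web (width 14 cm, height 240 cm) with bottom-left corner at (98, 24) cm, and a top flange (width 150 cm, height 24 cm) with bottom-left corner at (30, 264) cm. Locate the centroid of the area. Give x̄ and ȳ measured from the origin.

x̄ = 105.00 cm, ȳ = 128.16 cm

Part | A | x̄ᵢ | ȳᵢ | A·x̄ᵢ | A·ȳᵢ
bottom flange | 5040.00 | 105.00 | 12.00 | 529200.00 | 60480.00
web | 3360.00 | 105.00 | 144.00 | 352800.00 | 483840.00
top flange | 3600.00 | 105.00 | 276.00 | 378000.00 | 993600.00
Σ | 12000.00 |  |  | 1260000.00 | 1537920.00
x̄ = 1260000.00 / 12000.00 = 105.00 cm
ȳ = 1537920.00 / 12000.00 = 128.16 cm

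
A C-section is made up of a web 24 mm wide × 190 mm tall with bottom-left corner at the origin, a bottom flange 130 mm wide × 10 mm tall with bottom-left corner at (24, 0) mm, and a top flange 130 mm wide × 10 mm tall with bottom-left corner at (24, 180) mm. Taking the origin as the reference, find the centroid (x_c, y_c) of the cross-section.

web: A = 24 × 190 = 4560.00, centroid at (12.00, 95.00).
bottom flange: A = 130 × 10 = 1300.00, centroid at (89.00, 5.00).
top flange: A = 130 × 10 = 1300.00, centroid at (89.00, 185.00).
ΣA = 7160.00 mm², ΣAx_c = 286120.00 mm³, ΣAy_c = 680200.00 mm³.
x_c = 286120.00/7160.00 = 39.96 mm; y_c = 680200.00/7160.00 = 95.00 mm.

x_c = 39.96 mm, y_c = 95.00 mm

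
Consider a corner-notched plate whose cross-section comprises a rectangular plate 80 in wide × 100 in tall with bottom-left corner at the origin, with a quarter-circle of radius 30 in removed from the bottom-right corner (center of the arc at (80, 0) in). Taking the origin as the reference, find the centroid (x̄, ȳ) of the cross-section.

x̄ = 37.36 in, ȳ = 53.61 in

plate: A = 80 × 100 = 8000.00, centroid at (40.00, 50.00).
removed quarter-circle: A = −¼π·30² = -706.86, centroid at (67.27, 12.73).
ΣA = 7293.14 in², ΣAx̄ = 272451.33 in³, ΣAȳ = 391000.00 in³.
x̄ = 272451.33/7293.14 = 37.36 in; ȳ = 391000.00/7293.14 = 53.61 in.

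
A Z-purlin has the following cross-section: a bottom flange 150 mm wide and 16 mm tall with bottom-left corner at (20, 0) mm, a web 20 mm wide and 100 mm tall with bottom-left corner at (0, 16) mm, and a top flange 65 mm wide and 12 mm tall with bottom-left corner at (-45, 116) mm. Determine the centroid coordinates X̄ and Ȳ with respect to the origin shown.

bottom flange: A = 150 × 16 = 2400.00, centroid at (95.00, 8.00).
web: A = 20 × 100 = 2000.00, centroid at (10.00, 66.00).
top flange: A = 65 × 12 = 780.00, centroid at (-12.50, 122.00).
ΣA = 5180.00 mm²
ΣAX̄ = (2400.00)(95.00) + (2000.00)(10.00) + (780.00)(-12.50) = 238250.00 mm³
ΣAȲ = (2400.00)(8.00) + (2000.00)(66.00) + (780.00)(122.00) = 246360.00 mm³
X̄ = 238250.00 / 5180.00 = 45.99 mm
Ȳ = 246360.00 / 5180.00 = 47.56 mm

X̄ = 45.99 mm, Ȳ = 47.56 mm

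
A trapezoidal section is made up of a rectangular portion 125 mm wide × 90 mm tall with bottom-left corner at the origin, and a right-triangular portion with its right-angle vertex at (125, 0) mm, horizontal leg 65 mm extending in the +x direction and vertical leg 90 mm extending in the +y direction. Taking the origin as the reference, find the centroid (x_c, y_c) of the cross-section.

rectangular portion: A = 125 × 90 = 11250.00, centroid at (62.50, 45.00).
triangular portion: A = ½·65·90 = 2925.00, centroid at (146.67, 30.00).
ΣA = 14175.00 mm²
ΣAx_c = (11250.00)(62.50) + (2925.00)(146.67) = 1132125.00 mm³
ΣAy_c = (11250.00)(45.00) + (2925.00)(30.00) = 594000.00 mm³
x_c = 1132125.00 / 14175.00 = 79.87 mm
y_c = 594000.00 / 14175.00 = 41.90 mm

x_c = 79.87 mm, y_c = 41.90 mm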